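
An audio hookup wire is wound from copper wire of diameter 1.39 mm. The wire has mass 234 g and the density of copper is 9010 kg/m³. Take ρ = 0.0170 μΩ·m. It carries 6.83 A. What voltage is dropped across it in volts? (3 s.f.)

ρ = 0.0170 μΩ·m = 1.70×10^-8 Ω·m
A = π(d/2)² = π(6.9500e-04 m)² = 1.5175e-06 m²
L = m/(density·A) = 0.234/(9010×1.5175e-06) = 17.11 m
R = ρL/A = (1.70×10^-8)(17.11)/(1.5175e-06) = 0.1917 Ω
V = IR = 6.83 × 0.1917 = 1.31 V

1.31 V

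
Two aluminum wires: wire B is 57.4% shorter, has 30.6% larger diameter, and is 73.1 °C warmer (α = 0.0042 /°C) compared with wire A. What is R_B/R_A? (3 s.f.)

0.326

R ∝ ρL/d² with ρ ∝ (1+αΔT), so R_B/R_A = (1 − 57.4/100) × (1 + 30.6/100)⁻² × (1 + 0.0042×73.1)
= 0.426 × 0.5863 × 1.307 = 0.326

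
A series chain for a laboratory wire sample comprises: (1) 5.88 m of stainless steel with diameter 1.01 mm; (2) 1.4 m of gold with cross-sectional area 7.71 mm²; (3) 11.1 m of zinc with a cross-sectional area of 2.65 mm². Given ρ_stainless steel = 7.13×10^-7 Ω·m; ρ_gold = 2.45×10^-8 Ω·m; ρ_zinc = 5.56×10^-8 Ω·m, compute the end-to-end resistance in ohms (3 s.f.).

5.47 Ω

Seg 1: A = π(d/2)² = π(5.0500e-04 m)² = 8.012e-07 m²
R_1 = (7.13×10^-7)(5.88)/(8.012e-07) = 5.233 Ω
Seg 2: A = 7.71 mm² = 7.710e-06 m²
R_2 = (2.45×10^-8)(1.4)/(7.710e-06) = 0.004449 Ω
Seg 3: A = 2.65 mm² = 2.650e-06 m²
R_3 = (5.56×10^-8)(11.1)/(2.650e-06) = 0.2329 Ω
R_total = R_1 + R_2 + R_3 = 5.47 Ω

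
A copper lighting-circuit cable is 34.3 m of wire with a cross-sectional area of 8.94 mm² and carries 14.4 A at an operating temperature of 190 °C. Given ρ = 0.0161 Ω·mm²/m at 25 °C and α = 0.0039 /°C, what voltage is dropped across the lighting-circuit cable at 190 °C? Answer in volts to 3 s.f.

1.46 V

ρ = 0.0161 Ω·mm²/m = 1.61×10^-8 Ω·m
A = 8.94 mm² = 8.940e-06 m²
R₍25₎ = ρL/A = (1.61×10^-8)(34.3)/(8.940e-06) = 0.06177 Ω
R₍190₎ = R₍25₎(1 + αΔT) = 0.06177 × (1 + 0.0039×165) = 0.1015 Ω
V = IR = 14.4 × 0.1015 = 1.46 V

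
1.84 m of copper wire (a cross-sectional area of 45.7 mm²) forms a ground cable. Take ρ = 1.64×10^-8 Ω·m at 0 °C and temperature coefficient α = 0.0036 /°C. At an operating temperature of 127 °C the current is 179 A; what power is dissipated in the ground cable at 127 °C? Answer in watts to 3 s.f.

A = 45.7 mm² = 4.570e-05 m²
R₍0₎ = ρL/A = (1.64×10^-8)(1.84)/(4.570e-05) = 6.603×10^-4 Ω
R₍127₎ = R₍0₎(1 + αΔT) = 6.603×10^-4 × (1 + 0.0036×127) = 9.622×10^-4 Ω
P = I²R = (179)² × 9.622×10^-4 = 30.8 W

30.8 W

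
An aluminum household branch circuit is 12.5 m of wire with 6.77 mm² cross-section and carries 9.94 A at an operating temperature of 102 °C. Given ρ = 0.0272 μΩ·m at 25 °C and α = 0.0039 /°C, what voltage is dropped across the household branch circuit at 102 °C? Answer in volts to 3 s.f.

ρ = 0.0272 μΩ·m = 2.72×10^-8 Ω·m
A = 6.77 mm² = 6.770e-06 m²
R₍25₎ = ρL/A = (2.72×10^-8)(12.5)/(6.770e-06) = 0.05022 Ω
R₍102₎ = R₍25₎(1 + αΔT) = 0.05022 × (1 + 0.0039×77) = 0.0653 Ω
V = IR = 9.94 × 0.0653 = 0.649 V

0.649 V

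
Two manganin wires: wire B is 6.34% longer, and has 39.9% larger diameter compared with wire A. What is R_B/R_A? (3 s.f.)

0.543

R ∝ L/d², so R_B/R_A = (1 + 6.34/100) × (1 + 39.9/100)⁻²
= 1.063 × 0.5109 = 0.543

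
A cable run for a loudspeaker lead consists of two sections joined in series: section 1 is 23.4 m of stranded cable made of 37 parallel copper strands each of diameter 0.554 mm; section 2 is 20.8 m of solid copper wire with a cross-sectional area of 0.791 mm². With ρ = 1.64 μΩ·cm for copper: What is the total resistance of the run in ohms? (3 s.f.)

ρ = 1.64 μΩ·cm = 1.64×10^-8 Ω·m
Section 1: A_strand = π(2.7700e-04)² = 2.411e-07 m²; R₁ = ρL/(N·A_s) = (1.64×10^-8)(23.4)/(37×2.411e-07) = 0.04303 Ω
Section 2: A = 0.791 mm² = 7.910e-07 m²
R₂ = (1.64×10^-8)(20.8)/(7.910e-07) = 0.4313 Ω
R = R₁ + R₂ = 0.474 Ω

0.474 Ω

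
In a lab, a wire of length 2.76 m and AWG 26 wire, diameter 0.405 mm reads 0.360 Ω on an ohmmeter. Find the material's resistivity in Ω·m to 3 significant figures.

A = π(0.405/2 mm)² = π(2.0250e-04 m)² = 1.288e-07 m²
ρ = RA/L = (0.36)(1.288e-07)/(2.76) = 1.68×10^-8 Ω·m

1.68×10^-8 Ω·m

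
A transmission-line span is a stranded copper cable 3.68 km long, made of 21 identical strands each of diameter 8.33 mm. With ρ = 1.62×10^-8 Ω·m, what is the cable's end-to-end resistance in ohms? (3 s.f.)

0.0521 Ω

A_strand = π(4.1650e-03 m)² = 5.450e-05 m²
R_strand = ρL/A = (1.62×10^-8)(3680)/(5.450e-05) = 1.094 Ω
R_total = R_strand/N = 1.094/21 = 0.0521 Ω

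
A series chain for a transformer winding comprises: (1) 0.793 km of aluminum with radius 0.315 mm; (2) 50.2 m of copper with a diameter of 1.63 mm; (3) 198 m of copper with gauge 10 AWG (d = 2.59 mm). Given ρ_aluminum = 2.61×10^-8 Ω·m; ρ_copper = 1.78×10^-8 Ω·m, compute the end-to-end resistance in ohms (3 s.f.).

Seg 1: A = πr² = π(3.1500e-04 m)² = 3.117e-07 m²
R_1 = (2.61×10^-8)(793)/(3.117e-07) = 66.4 Ω
Seg 2: A = π(d/2)² = π(8.1500e-04 m)² = 2.087e-06 m²
R_2 = (1.78×10^-8)(50.2)/(2.087e-06) = 0.4282 Ω
Seg 3: A = π(2.59/2 mm)² = π(1.2950e-03 m)² = 5.269e-06 m²
R_3 = (1.78×10^-8)(198)/(5.269e-06) = 0.669 Ω
R_total = R_1 + R_2 + R_3 = 67.5 Ω

67.5 Ω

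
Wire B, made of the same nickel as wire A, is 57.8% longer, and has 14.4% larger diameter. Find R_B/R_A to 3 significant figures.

R ∝ L/d², so R_B/R_A = (1 + 57.8/100) × (1 + 14.4/100)⁻²
= 1.578 × 0.7641 = 1.21

1.21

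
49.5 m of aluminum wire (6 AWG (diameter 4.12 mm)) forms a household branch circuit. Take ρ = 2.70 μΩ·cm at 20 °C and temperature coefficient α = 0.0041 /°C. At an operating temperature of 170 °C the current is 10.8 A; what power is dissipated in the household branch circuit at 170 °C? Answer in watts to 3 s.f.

ρ = 2.70 μΩ·cm = 2.70×10^-8 Ω·m
A = π(4.12/2 mm)² = π(2.0600e-03 m)² = 1.333e-05 m²
R₍20₎ = ρL/A = (2.70×10^-8)(49.5)/(1.333e-05) = 0.1003 Ω
R₍170₎ = R₍20₎(1 + αΔT) = 0.1003 × (1 + 0.0041×150) = 0.1619 Ω
P = I²R = (10.8)² × 0.1619 = 18.9 W

18.9 W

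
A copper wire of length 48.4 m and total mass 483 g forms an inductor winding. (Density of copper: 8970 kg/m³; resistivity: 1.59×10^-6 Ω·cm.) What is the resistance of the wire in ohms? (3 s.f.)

0.692 Ω

ρ = 1.59×10^-6 Ω·cm = 1.59×10^-8 Ω·m
A = m/(density·L) = 0.483/(8970×48.4) = 1.1125e-06 m²
R = ρL/A = (1.59×10^-8)(48.4)/(1.1125e-06) = 0.692 Ω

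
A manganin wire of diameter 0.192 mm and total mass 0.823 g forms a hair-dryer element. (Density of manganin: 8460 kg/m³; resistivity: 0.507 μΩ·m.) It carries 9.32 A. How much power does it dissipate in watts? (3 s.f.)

ρ = 0.507 μΩ·m = 5.07×10^-7 Ω·m
A = π(d/2)² = π(9.6000e-05 m)² = 2.8953e-08 m²
L = m/(density·A) = 8.230×10^-4/(8460×2.8953e-08) = 3.36 m
R = ρL/A = (5.07×10^-7)(3.36)/(2.8953e-08) = 58.84 Ω
P = I²R = (9.32)² × 58.84 = 5110 W

5110 W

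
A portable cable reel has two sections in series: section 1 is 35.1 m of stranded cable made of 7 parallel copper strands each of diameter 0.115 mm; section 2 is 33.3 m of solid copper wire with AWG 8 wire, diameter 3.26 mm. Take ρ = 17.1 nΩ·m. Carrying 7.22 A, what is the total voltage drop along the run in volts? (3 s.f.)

ρ = 17.1 nΩ·m = 1.71×10^-8 Ω·m
Section 1: A_strand = π(5.7500e-05)² = 1.039e-08 m²; R₁ = ρL/(N·A_s) = (1.71×10^-8)(35.1)/(7×1.039e-08) = 8.255 Ω
Section 2: A = π(3.26/2 mm)² = π(1.6300e-03 m)² = 8.347e-06 m²
R₂ = (1.71×10^-8)(33.3)/(8.347e-06) = 0.06822 Ω
R = R₁ + R₂ = 8.323 Ω
V = IR = 7.22 × 8.323 = 60.1 V

60.1 V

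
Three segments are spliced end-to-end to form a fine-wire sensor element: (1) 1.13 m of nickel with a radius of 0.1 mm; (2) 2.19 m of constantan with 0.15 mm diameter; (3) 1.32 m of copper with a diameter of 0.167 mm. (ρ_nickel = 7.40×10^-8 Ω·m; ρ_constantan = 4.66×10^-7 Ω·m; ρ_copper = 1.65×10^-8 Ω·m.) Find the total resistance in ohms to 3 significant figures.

61.4 Ω

Seg 1: A = πr² = π(1.0000e-04 m)² = 3.142e-08 m²
R_1 = (7.40×10^-8)(1.13)/(3.142e-08) = 2.662 Ω
Seg 2: A = π(d/2)² = π(7.5000e-05 m)² = 1.767e-08 m²
R_2 = (4.66×10^-7)(2.19)/(1.767e-08) = 57.75 Ω
Seg 3: A = π(d/2)² = π(8.3500e-05 m)² = 2.190e-08 m²
R_3 = (1.65×10^-8)(1.32)/(2.190e-08) = 0.9943 Ω
R_total = R_1 + R_2 + R_3 = 61.4 Ω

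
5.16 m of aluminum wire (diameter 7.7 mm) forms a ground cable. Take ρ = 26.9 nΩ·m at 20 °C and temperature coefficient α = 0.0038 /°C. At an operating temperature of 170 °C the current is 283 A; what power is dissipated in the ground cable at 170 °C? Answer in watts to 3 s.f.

ρ = 26.9 nΩ·m = 2.69×10^-8 Ω·m
A = π(d/2)² = π(3.8500e-03 m)² = 4.657e-05 m²
R₍20₎ = ρL/A = (2.69×10^-8)(5.16)/(4.657e-05) = 0.002981 Ω
R₍170₎ = R₍20₎(1 + αΔT) = 0.002981 × (1 + 0.0038×150) = 0.00468 Ω
P = I²R = (283)² × 0.00468 = 375 W

375 W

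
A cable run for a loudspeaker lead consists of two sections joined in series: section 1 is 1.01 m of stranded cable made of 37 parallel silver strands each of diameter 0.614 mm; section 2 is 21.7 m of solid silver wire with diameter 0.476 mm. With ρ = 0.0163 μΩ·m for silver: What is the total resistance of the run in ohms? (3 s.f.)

1.99 Ω

ρ = 0.0163 μΩ·m = 1.63×10^-8 Ω·m
Section 1: A_strand = π(3.0700e-04)² = 2.961e-07 m²; R₁ = ρL/(N·A_s) = (1.63×10^-8)(1.01)/(37×2.961e-07) = 0.001503 Ω
Section 2: A = π(d/2)² = π(2.3800e-04 m)² = 1.780e-07 m²
R₂ = (1.63×10^-8)(21.7)/(1.780e-07) = 1.988 Ω
R = R₁ + R₂ = 1.99 Ω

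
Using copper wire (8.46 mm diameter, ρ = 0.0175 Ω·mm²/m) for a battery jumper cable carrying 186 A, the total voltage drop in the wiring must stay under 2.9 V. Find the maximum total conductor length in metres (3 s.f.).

50.1 m

ρ = 0.0175 Ω·mm²/m = 1.75×10^-8 Ω·m
A = π(d/2)² = π(4.2300e-03 m)² = 5.621e-05 m²
L_max = V_max·A/(1·ρI) = (2.9)(5.621e-05)/(1.75×10^-8×186) = 50.1 m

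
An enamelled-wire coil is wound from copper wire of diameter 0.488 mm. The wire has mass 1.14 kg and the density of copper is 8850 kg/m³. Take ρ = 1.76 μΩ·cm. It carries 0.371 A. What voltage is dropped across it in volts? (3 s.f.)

ρ = 1.76 μΩ·cm = 1.76×10^-8 Ω·m
A = π(d/2)² = π(2.4400e-04 m)² = 1.8704e-07 m²
L = m/(density·A) = 1.14/(8850×1.8704e-07) = 688.7 m
R = ρL/A = (1.76×10^-8)(688.7)/(1.8704e-07) = 64.81 Ω
V = IR = 0.371 × 64.81 = 24.0 V

24.0 V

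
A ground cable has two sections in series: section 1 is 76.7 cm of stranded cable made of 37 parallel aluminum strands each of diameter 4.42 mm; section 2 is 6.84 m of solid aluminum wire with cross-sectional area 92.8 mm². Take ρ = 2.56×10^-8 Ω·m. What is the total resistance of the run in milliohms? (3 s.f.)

Section 1: A_strand = π(2.2100e-03)² = 1.534e-05 m²; R₁ = ρL/(N·A_s) = (2.56×10^-8)(0.767)/(37×1.534e-05) = 3.459×10^-5 Ω
Section 2: A = 92.8 mm² = 9.280e-05 m²
R₂ = (2.56×10^-8)(6.84)/(9.280e-05) = 0.001887 Ω
R = R₁ + R₂ = 1.92 mΩ

1.92 mΩ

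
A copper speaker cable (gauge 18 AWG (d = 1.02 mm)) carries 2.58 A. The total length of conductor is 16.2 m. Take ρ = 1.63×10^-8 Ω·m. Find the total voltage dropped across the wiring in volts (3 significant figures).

0.834 V

A = π(1.02/2 mm)² = π(5.1000e-04 m)² = 8.171e-07 m²
R = ρL/A = (1.63×10^-8)(16.2)/(8.171e-07) = 0.3232 Ω
V = IR = 2.58 × 0.3232 = 0.834 V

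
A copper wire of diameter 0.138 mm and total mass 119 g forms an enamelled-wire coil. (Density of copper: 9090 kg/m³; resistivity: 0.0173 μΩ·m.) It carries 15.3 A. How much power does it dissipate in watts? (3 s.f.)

ρ = 0.0173 μΩ·m = 1.73×10^-8 Ω·m
A = π(d/2)² = π(6.9000e-05 m)² = 1.4957e-08 m²
L = m/(density·A) = 0.119/(9090×1.4957e-08) = 875.3 m
R = ρL/A = (1.73×10^-8)(875.3)/(1.4957e-08) = 1012 Ω
P = I²R = (15.3)² × 1012 = 2.37×10^5 W

2.37×10^5 W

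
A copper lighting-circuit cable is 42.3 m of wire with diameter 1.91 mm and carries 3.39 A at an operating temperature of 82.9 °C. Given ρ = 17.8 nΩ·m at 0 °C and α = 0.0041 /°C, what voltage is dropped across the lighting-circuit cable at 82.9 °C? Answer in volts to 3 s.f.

1.19 V

ρ = 17.8 nΩ·m = 1.78×10^-8 Ω·m
A = π(d/2)² = π(9.5500e-04 m)² = 2.865e-06 m²
R₍0₎ = ρL/A = (1.78×10^-8)(42.3)/(2.865e-06) = 0.2628 Ω
R₍82.9₎ = R₍0₎(1 + αΔT) = 0.2628 × (1 + 0.0041×82.9) = 0.3521 Ω
V = IR = 3.39 × 0.3521 = 1.19 V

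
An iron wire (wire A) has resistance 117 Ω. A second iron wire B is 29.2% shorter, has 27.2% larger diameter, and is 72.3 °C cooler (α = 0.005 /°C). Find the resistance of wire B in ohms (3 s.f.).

32.7 Ω

R ∝ ρL/d² with ρ ∝ (1+αΔT), so R_B/R_A = (1 − 29.2/100) × (1 + 27.2/100)⁻² × (1 − 0.005×72.3)
= 0.708 × 0.618 × 0.6385 = 0.2794
R_B = 0.2794 × 117 = 32.7 Ω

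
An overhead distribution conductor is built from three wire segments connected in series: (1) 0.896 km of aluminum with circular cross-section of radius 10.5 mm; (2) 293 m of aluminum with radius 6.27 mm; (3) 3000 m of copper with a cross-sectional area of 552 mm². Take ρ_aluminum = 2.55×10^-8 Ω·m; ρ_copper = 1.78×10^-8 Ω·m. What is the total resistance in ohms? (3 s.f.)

0.223 Ω

Seg 1: A = πr² = π(1.0500e-02 m)² = 3.464e-04 m²
R_1 = (2.55×10^-8)(896)/(3.464e-04) = 0.06597 Ω
Seg 2: A = πr² = π(6.2700e-03 m)² = 1.235e-04 m²
R_2 = (2.55×10^-8)(293)/(1.235e-04) = 0.0605 Ω
Seg 3: A = 552 mm² = 5.520e-04 m²
R_3 = (1.78×10^-8)(3000)/(5.520e-04) = 0.09674 Ω
R_total = R_1 + R_2 + R_3 = 0.223 Ω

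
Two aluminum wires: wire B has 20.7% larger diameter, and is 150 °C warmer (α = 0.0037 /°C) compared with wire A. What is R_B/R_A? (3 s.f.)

R ∝ ρL/d² with ρ ∝ (1+αΔT), so R_B/R_A = (1 + 20.7/100)⁻² × (1 + 0.0037×150)
= 0.6864 × 1.555 = 1.07

1.07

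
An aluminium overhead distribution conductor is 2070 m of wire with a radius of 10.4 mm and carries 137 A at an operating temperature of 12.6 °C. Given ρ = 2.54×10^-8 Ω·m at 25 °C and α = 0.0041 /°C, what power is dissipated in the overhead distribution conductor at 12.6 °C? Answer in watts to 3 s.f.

2760 W

A = πr² = π(1.0400e-02 m)² = 3.398e-04 m²
R₍25₎ = ρL/A = (2.54×10^-8)(2070)/(3.398e-04) = 0.1547 Ω
R₍12.6₎ = R₍25₎(1 + αΔT) = 0.1547 × (1 + 0.0041×-12.4) = 0.1469 Ω
P = I²R = (137)² × 0.1469 = 2760 W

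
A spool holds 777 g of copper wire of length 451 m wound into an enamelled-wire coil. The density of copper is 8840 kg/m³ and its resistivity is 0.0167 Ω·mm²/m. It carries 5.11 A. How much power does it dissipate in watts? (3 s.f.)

1010 W

ρ = 0.0167 Ω·mm²/m = 1.67×10^-8 Ω·m
A = m/(density·L) = 0.777/(8840×451) = 1.9489e-07 m²
R = ρL/A = (1.67×10^-8)(451)/(1.9489e-07) = 38.65 Ω
P = I²R = (5.11)² × 38.65 = 1010 W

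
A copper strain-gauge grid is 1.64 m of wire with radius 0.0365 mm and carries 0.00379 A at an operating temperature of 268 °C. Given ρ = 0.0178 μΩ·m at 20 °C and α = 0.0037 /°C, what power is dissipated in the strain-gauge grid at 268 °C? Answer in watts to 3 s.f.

1.92×10^-4 W

ρ = 0.0178 μΩ·m = 1.78×10^-8 Ω·m
A = πr² = π(3.6500e-05 m)² = 4.185e-09 m²
R₍20₎ = ρL/A = (1.78×10^-8)(1.64)/(4.185e-09) = 6.975 Ω
R₍268₎ = R₍20₎(1 + αΔT) = 6.975 × (1 + 0.0037×248) = 13.37 Ω
P = I²R = (0.00379)² × 13.37 = 1.92×10^-4 W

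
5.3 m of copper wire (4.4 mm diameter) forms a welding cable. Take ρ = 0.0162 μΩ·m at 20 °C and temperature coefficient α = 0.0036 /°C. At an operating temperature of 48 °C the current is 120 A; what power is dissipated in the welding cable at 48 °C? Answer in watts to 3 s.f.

ρ = 0.0162 μΩ·m = 1.62×10^-8 Ω·m
A = π(d/2)² = π(2.2000e-03 m)² = 1.521e-05 m²
R₍20₎ = ρL/A = (1.62×10^-8)(5.3)/(1.521e-05) = 0.005647 Ω
R₍48₎ = R₍20₎(1 + αΔT) = 0.005647 × (1 + 0.0036×28) = 0.006216 Ω
P = I²R = (120)² × 0.006216 = 89.5 W

89.5 W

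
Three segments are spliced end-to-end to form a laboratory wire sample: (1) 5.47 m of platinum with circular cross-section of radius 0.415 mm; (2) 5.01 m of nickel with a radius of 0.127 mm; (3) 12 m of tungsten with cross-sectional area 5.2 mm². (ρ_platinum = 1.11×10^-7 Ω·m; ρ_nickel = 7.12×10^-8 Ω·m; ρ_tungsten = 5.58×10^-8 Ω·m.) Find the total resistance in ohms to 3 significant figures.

8.29 Ω

Seg 1: A = πr² = π(4.1500e-04 m)² = 5.411e-07 m²
R_1 = (1.11×10^-7)(5.47)/(5.411e-07) = 1.122 Ω
Seg 2: A = πr² = π(1.2700e-04 m)² = 5.067e-08 m²
R_2 = (7.12×10^-8)(5.01)/(5.067e-08) = 7.04 Ω
Seg 3: A = 5.2 mm² = 5.200e-06 m²
R_3 = (5.58×10^-8)(12)/(5.200e-06) = 0.1288 Ω
R_total = R_1 + R_2 + R_3 = 8.29 Ω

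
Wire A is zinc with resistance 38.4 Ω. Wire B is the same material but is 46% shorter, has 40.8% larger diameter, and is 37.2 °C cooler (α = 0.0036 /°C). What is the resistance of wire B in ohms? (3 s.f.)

R ∝ ρL/d² with ρ ∝ (1+αΔT), so R_B/R_A = (1 − 46/100) × (1 + 40.8/100)⁻² × (1 − 0.0036×37.2)
= 0.54 × 0.5044 × 0.8661 = 0.2359
R_B = 0.2359 × 38.4 = 9.06 Ω

9.06 Ω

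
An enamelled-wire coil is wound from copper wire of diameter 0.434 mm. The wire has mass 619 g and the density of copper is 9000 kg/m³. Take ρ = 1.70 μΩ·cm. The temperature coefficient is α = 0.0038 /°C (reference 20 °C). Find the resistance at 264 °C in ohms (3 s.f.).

103 Ω

ρ = 1.70 μΩ·cm = 1.70×10^-8 Ω·m
A = π(d/2)² = π(2.1700e-04 m)² = 1.4793e-07 m²
L = m/(density·A) = 0.619/(9000×1.4793e-07) = 464.9 m
R = ρL/A = (1.70×10^-8)(464.9)/(1.4793e-07) = 53.43 Ω
R(264 °C) = 53.43 × (1 + 0.0038×244) = 103 Ω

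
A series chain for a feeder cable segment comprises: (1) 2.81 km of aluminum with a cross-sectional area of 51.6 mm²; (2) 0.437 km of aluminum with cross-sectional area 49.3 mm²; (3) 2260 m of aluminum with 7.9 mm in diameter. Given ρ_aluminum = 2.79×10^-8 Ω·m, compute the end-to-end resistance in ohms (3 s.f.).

3.05 Ω

Seg 1: A = 51.6 mm² = 5.160e-05 m²
R_1 = (2.79×10^-8)(2810)/(5.160e-05) = 1.519 Ω
Seg 2: A = 49.3 mm² = 4.930e-05 m²
R_2 = (2.79×10^-8)(437)/(4.930e-05) = 0.2473 Ω
Seg 3: A = π(d/2)² = π(3.9500e-03 m)² = 4.902e-05 m²
R_3 = (2.79×10^-8)(2260)/(4.902e-05) = 1.286 Ω
R_total = R_1 + R_2 + R_3 = 3.05 Ω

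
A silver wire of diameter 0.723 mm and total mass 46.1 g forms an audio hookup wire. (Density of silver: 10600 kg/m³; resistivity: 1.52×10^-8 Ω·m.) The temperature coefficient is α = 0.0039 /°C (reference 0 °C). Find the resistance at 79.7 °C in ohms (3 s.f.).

A = π(d/2)² = π(3.6150e-04 m)² = 4.1055e-07 m²
L = m/(density·A) = 0.0461/(10600×4.1055e-07) = 10.59 m
R = ρL/A = (1.52×10^-8)(10.59)/(4.1055e-07) = 0.3922 Ω
R(79.7 °C) = 0.3922 × (1 + 0.0039×79.7) = 0.514 Ω

0.514 Ω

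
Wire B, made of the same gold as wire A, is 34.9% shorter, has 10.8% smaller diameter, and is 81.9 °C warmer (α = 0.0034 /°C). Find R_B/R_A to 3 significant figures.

R ∝ ρL/d² with ρ ∝ (1+αΔT), so R_B/R_A = (1 − 34.9/100) × (1 − 10.8/100)⁻² × (1 + 0.0034×81.9)
= 0.651 × 1.257 × 1.278 = 1.05

1.05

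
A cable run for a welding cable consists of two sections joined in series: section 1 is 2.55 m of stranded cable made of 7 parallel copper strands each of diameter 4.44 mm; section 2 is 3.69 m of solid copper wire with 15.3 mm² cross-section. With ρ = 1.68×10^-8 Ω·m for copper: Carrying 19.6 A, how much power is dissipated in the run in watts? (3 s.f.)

Section 1: A_strand = π(2.2200e-03)² = 1.548e-05 m²; R₁ = ρL/(N·A_s) = (1.68×10^-8)(2.55)/(7×1.548e-05) = 3.953×10^-4 Ω
Section 2: A = 15.3 mm² = 1.530e-05 m²
R₂ = (1.68×10^-8)(3.69)/(1.530e-05) = 0.004052 Ω
R = R₁ + R₂ = 0.004447 Ω
P = I²R = (19.6)² × 0.004447 = 1.71 W

1.71 W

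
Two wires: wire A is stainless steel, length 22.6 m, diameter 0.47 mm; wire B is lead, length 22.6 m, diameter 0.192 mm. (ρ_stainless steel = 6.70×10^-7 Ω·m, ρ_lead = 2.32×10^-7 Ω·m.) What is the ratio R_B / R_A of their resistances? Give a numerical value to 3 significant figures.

2.07

R ∝ ρL/d², so R_B/R_A = (ρ_B/ρ_A) × (d_A/d_B)²
= (2.32×10^-7/6.70×10^-7) × (0.47/0.192)² = 2.07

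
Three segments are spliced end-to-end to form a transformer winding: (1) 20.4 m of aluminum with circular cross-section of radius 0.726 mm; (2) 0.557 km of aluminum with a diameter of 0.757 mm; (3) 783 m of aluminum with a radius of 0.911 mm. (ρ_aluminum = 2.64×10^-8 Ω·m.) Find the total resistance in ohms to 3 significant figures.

Seg 1: A = πr² = π(7.2600e-04 m)² = 1.656e-06 m²
R_1 = (2.64×10^-8)(20.4)/(1.656e-06) = 0.3252 Ω
Seg 2: A = π(d/2)² = π(3.7850e-04 m)² = 4.501e-07 m²
R_2 = (2.64×10^-8)(557)/(4.501e-07) = 32.67 Ω
Seg 3: A = πr² = π(9.1100e-04 m)² = 2.607e-06 m²
R_3 = (2.64×10^-8)(783)/(2.607e-06) = 7.928 Ω
R_total = R_1 + R_2 + R_3 = 40.9 Ω

40.9 Ω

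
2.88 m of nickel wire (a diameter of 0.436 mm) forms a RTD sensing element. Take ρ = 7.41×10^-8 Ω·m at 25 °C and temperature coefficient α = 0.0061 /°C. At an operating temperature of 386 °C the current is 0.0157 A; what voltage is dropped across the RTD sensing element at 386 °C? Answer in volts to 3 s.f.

0.0719 V

A = π(d/2)² = π(2.1800e-04 m)² = 1.493e-07 m²
R₍25₎ = ρL/A = (7.41×10^-8)(2.88)/(1.493e-07) = 1.429 Ω
R₍386₎ = R₍25₎(1 + αΔT) = 1.429 × (1 + 0.0061×361) = 4.577 Ω
V = IR = 0.0157 × 4.577 = 0.0719 V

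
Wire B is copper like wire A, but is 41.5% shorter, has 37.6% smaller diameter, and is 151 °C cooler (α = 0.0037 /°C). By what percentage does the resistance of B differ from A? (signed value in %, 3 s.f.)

R ∝ ρL/d² with ρ ∝ (1+αΔT), so R_B/R_A = (1 − 41.5/100) × (1 − 37.6/100)⁻² × (1 − 0.0037×151)
= 0.585 × 2.568 × 0.4413 = 0.663
(R_B − R_A)/R_A = 0.663 − 1 = -33.7%

-33.7%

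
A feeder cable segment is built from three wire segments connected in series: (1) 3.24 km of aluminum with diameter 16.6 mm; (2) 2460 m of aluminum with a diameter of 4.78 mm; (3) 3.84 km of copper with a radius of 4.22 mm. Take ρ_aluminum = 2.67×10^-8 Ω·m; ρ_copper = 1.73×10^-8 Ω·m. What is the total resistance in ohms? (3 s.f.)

5.25 Ω

Seg 1: A = π(d/2)² = π(8.3000e-03 m)² = 2.164e-04 m²
R_1 = (2.67×10^-8)(3240)/(2.164e-04) = 0.3997 Ω
Seg 2: A = π(d/2)² = π(2.3900e-03 m)² = 1.795e-05 m²
R_2 = (2.67×10^-8)(2460)/(1.795e-05) = 3.66 Ω
Seg 3: A = πr² = π(4.2200e-03 m)² = 5.595e-05 m²
R_3 = (1.73×10^-8)(3840)/(5.595e-05) = 1.187 Ω
R_total = R_1 + R_2 + R_3 = 5.25 Ω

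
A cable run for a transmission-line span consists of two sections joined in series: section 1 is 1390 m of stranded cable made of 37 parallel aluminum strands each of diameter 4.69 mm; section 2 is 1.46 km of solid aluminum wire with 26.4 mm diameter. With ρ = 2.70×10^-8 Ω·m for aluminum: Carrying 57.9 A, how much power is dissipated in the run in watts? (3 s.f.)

438 W

Section 1: A_strand = π(2.3450e-03)² = 1.728e-05 m²; R₁ = ρL/(N·A_s) = (2.70×10^-8)(1390)/(37×1.728e-05) = 0.05871 Ω
Section 2: A = π(d/2)² = π(1.3200e-02 m)² = 5.474e-04 m²
R₂ = (2.70×10^-8)(1460)/(5.474e-04) = 0.07201 Ω
R = R₁ + R₂ = 0.1307 Ω
P = I²R = (57.9)² × 0.1307 = 438 W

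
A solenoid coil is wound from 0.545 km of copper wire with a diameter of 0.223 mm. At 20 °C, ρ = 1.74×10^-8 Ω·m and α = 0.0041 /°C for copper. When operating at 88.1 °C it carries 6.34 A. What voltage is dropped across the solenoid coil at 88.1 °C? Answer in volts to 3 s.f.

1970 V

A = π(d/2)² = π(1.1150e-04 m)² = 3.906e-08 m²
R₍20₎ = ρL/A = (1.74×10^-8)(545)/(3.906e-08) = 242.8 Ω
R₍88.1₎ = R₍20₎(1 + αΔT) = 242.8 × (1 + 0.0041×68.1) = 310.6 Ω
V = IR = 6.34 × 310.6 = 1970 V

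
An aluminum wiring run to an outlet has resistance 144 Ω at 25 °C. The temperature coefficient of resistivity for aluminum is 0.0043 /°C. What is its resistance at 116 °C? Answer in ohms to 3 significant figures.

200 Ω

ΔT = 116 − 25 = 91 °C
R = R₀(1 + αΔT) = 144 × (1 + 0.0043×91) = 144 × 1.391 = 200 Ω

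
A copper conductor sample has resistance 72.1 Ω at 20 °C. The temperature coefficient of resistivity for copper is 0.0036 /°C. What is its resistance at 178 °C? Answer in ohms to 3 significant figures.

113 Ω

ΔT = 178 − 20 = 158 °C
R = R₀(1 + αΔT) = 72.1 × (1 + 0.0036×158) = 72.1 × 1.569 = 113 Ω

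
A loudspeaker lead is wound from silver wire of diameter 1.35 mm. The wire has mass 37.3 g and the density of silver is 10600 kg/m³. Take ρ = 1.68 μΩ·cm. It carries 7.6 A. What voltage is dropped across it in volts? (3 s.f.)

0.219 V

ρ = 1.68 μΩ·cm = 1.68×10^-8 Ω·m
A = π(d/2)² = π(6.7500e-04 m)² = 1.4314e-06 m²
L = m/(density·A) = 0.0373/(10600×1.4314e-06) = 2.458 m
R = ρL/A = (1.68×10^-8)(2.458)/(1.4314e-06) = 0.02885 Ω
V = IR = 7.6 × 0.02885 = 0.219 V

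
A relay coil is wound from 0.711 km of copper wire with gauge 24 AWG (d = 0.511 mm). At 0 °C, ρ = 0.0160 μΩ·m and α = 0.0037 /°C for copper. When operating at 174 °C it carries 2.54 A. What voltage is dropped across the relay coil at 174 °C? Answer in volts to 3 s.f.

232 V

ρ = 0.0160 μΩ·m = 1.60×10^-8 Ω·m
A = π(0.511/2 mm)² = π(2.5550e-04 m)² = 2.051e-07 m²
R₍0₎ = ρL/A = (1.60×10^-8)(711)/(2.051e-07) = 55.47 Ω
R₍174₎ = R₍0₎(1 + αΔT) = 55.47 × (1 + 0.0037×174) = 91.18 Ω
V = IR = 2.54 × 91.18 = 232 V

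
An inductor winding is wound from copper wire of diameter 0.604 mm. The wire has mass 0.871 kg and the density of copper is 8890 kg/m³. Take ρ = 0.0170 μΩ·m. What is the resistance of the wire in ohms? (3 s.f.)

ρ = 0.0170 μΩ·m = 1.70×10^-8 Ω·m
A = π(d/2)² = π(3.0200e-04 m)² = 2.8653e-07 m²
L = m/(density·A) = 0.871/(8890×2.8653e-07) = 341.9 m
R = ρL/A = (1.70×10^-8)(341.9)/(2.8653e-07) = 20.3 Ω

20.3 Ω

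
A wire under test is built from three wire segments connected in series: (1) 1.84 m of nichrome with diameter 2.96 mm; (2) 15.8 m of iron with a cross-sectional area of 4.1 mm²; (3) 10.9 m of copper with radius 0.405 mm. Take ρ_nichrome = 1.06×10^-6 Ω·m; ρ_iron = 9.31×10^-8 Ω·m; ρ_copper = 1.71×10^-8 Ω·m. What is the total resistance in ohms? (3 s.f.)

1.00 Ω

Seg 1: A = π(d/2)² = π(1.4800e-03 m)² = 6.881e-06 m²
R_1 = (1.06×10^-6)(1.84)/(6.881e-06) = 0.2834 Ω
Seg 2: A = 4.1 mm² = 4.100e-06 m²
R_2 = (9.31×10^-8)(15.8)/(4.100e-06) = 0.3588 Ω
Seg 3: A = πr² = π(4.0500e-04 m)² = 5.153e-07 m²
R_3 = (1.71×10^-8)(10.9)/(5.153e-07) = 0.3617 Ω
R_total = R_1 + R_2 + R_3 = 1.00 Ω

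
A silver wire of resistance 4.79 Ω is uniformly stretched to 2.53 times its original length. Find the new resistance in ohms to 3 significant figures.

Volume constant ⇒ A' = A/k with k = 2.53. R' = ρ(kL)/(A/k) = k²R.
R' = 6.401 × 4.79 = 30.7 Ω

30.7 Ω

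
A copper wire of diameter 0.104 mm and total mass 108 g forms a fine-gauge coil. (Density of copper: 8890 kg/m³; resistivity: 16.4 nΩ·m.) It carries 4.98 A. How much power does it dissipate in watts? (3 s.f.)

ρ = 16.4 nΩ·m = 1.64×10^-8 Ω·m
A = π(d/2)² = π(5.2000e-05 m)² = 8.4949e-09 m²
L = m/(density·A) = 0.108/(8890×8.4949e-09) = 1430 m
R = ρL/A = (1.64×10^-8)(1430)/(8.4949e-09) = 2761 Ω
P = I²R = (4.98)² × 2761 = 68500 W

68500 W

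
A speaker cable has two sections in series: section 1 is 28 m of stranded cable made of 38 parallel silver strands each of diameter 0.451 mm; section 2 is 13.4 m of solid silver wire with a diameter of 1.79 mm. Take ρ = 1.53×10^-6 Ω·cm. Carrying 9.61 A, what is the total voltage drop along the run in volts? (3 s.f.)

ρ = 1.53×10^-6 Ω·cm = 1.53×10^-8 Ω·m
Section 1: A_strand = π(2.2550e-04)² = 1.598e-07 m²; R₁ = ρL/(N·A_s) = (1.53×10^-8)(28)/(38×1.598e-07) = 0.07057 Ω
Section 2: A = π(d/2)² = π(8.9500e-04 m)² = 2.516e-06 m²
R₂ = (1.53×10^-8)(13.4)/(2.516e-06) = 0.08147 Ω
R = R₁ + R₂ = 0.152 Ω
V = IR = 9.61 × 0.152 = 1.46 V

1.46 V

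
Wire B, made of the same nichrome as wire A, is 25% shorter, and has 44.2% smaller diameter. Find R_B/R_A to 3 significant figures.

R ∝ L/d², so R_B/R_A = (1 − 25/100) × (1 − 44.2/100)⁻²
= 0.75 × 3.212 = 2.41

2.41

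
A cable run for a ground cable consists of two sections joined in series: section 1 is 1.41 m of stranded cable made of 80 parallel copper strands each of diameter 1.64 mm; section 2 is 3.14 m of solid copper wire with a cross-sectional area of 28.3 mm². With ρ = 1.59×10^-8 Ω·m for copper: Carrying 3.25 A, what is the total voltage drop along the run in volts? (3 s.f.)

0.00616 V

Section 1: A_strand = π(8.2000e-04)² = 2.112e-06 m²; R₁ = ρL/(N·A_s) = (1.59×10^-8)(1.41)/(80×2.112e-06) = 1.327×10^-4 Ω
Section 2: A = 28.3 mm² = 2.830e-05 m²
R₂ = (1.59×10^-8)(3.14)/(2.830e-05) = 0.001764 Ω
R = R₁ + R₂ = 0.001897 Ω
V = IR = 3.25 × 0.001897 = 0.00616 V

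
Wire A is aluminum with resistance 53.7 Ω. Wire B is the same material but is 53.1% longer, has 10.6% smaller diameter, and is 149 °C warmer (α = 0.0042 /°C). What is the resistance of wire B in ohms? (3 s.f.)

167 Ω

R ∝ ρL/d² with ρ ∝ (1+αΔT), so R_B/R_A = (1 + 53.1/100) × (1 − 10.6/100)⁻² × (1 + 0.0042×149)
= 1.531 × 1.251 × 1.626 = 3.114
R_B = 3.114 × 53.7 = 167 Ω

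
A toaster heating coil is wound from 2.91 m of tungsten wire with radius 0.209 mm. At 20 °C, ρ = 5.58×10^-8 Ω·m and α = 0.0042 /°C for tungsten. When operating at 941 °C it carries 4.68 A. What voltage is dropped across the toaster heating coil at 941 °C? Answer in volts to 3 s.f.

27.0 V

A = πr² = π(2.0900e-04 m)² = 1.372e-07 m²
R₍20₎ = ρL/A = (5.58×10^-8)(2.91)/(1.372e-07) = 1.183 Ω
R₍941₎ = R₍20₎(1 + αΔT) = 1.183 × (1 + 0.0042×921) = 5.76 Ω
V = IR = 4.68 × 5.76 = 27.0 V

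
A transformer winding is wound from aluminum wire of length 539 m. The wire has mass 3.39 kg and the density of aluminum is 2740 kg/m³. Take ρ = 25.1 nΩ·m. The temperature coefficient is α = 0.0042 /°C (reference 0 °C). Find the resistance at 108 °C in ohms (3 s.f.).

ρ = 25.1 nΩ·m = 2.51×10^-8 Ω·m
A = m/(density·L) = 3.39/(2740×539) = 2.2954e-06 m²
R = ρL/A = (2.51×10^-8)(539)/(2.2954e-06) = 5.894 Ω
R(108 °C) = 5.894 × (1 + 0.0042×108) = 8.57 Ω

8.57 Ω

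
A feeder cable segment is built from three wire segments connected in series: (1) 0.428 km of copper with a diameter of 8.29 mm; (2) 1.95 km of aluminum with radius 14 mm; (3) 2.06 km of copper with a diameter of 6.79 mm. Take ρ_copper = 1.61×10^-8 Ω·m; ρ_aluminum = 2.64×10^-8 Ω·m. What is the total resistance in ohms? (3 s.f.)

1.13 Ω

Seg 1: A = π(d/2)² = π(4.1450e-03 m)² = 5.398e-05 m²
R_1 = (1.61×10^-8)(428)/(5.398e-05) = 0.1277 Ω
Seg 2: A = πr² = π(1.4000e-02 m)² = 6.158e-04 m²
R_2 = (2.64×10^-8)(1950)/(6.158e-04) = 0.08361 Ω
Seg 3: A = π(d/2)² = π(3.3950e-03 m)² = 3.621e-05 m²
R_3 = (1.61×10^-8)(2060)/(3.621e-05) = 0.9159 Ω
R_total = R_1 + R_2 + R_3 = 1.13 Ω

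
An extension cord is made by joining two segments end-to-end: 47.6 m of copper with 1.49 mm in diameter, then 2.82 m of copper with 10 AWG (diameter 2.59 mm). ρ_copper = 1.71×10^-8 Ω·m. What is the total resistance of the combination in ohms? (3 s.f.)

Segment 1: A = π(d/2)² = π(7.4500e-04 m)² = 1.744e-06 m²
R₁ = ρL/A = (1.71×10^-8)(47.6)/(1.744e-06) = 0.4668 Ω
Segment 2: A = π(2.59/2 mm)² = π(1.2950e-03 m)² = 5.269e-06 m²
R₂ = (1.71×10^-8)(2.82)/(5.269e-06) = 0.009153 Ω
R = R₁ + R₂ = 0.476 Ω

0.476 Ω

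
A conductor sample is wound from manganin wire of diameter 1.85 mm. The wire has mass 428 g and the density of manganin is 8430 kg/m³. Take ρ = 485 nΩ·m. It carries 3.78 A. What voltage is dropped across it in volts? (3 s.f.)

12.9 V

ρ = 485 nΩ·m = 4.85×10^-7 Ω·m
A = π(d/2)² = π(9.2500e-04 m)² = 2.6880e-06 m²
L = m/(density·A) = 0.428/(8430×2.6880e-06) = 18.89 m
R = ρL/A = (4.85×10^-7)(18.89)/(2.6880e-06) = 3.408 Ω
V = IR = 3.78 × 3.408 = 12.9 V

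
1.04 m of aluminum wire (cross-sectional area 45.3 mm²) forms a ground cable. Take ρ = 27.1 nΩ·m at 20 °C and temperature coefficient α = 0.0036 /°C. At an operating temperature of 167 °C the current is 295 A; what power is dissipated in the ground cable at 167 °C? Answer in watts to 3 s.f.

82.8 W

ρ = 27.1 nΩ·m = 2.71×10^-8 Ω·m
A = 45.3 mm² = 4.530e-05 m²
R₍20₎ = ρL/A = (2.71×10^-8)(1.04)/(4.530e-05) = 6.222×10^-4 Ω
R₍167₎ = R₍20₎(1 + αΔT) = 6.222×10^-4 × (1 + 0.0036×147) = 9.514×10^-4 Ω
P = I²R = (295)² × 9.514×10^-4 = 82.8 W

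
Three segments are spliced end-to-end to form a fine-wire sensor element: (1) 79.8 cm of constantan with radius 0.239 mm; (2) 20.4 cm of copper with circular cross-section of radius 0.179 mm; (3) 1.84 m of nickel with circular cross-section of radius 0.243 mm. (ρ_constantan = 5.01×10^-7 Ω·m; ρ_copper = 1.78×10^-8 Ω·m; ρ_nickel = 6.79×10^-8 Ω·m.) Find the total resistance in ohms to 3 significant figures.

Seg 1: A = πr² = π(2.3900e-04 m)² = 1.795e-07 m²
R_1 = (5.01×10^-7)(0.798)/(1.795e-07) = 2.228 Ω
Seg 2: A = πr² = π(1.7900e-04 m)² = 1.007e-07 m²
R_2 = (1.78×10^-8)(0.204)/(1.007e-07) = 0.03607 Ω
Seg 3: A = πr² = π(2.4300e-04 m)² = 1.855e-07 m²
R_3 = (6.79×10^-8)(1.84)/(1.855e-07) = 0.6735 Ω
R_total = R_1 + R_2 + R_3 = 2.94 Ω

2.94 Ω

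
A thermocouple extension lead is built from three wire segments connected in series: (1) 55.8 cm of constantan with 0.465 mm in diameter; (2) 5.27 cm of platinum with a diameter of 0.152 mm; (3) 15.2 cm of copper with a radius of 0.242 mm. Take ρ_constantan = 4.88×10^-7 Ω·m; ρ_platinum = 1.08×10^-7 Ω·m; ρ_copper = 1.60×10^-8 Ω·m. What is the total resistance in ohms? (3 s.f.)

Seg 1: A = π(d/2)² = π(2.3250e-04 m)² = 1.698e-07 m²
R_1 = (4.88×10^-7)(0.558)/(1.698e-07) = 1.603 Ω
Seg 2: A = π(d/2)² = π(7.6000e-05 m)² = 1.815e-08 m²
R_2 = (1.08×10^-7)(0.0527)/(1.815e-08) = 0.3137 Ω
Seg 3: A = πr² = π(2.4200e-04 m)² = 1.840e-07 m²
R_3 = (1.60×10^-8)(0.152)/(1.840e-07) = 0.01322 Ω
R_total = R_1 + R_2 + R_3 = 1.93 Ω

1.93 Ω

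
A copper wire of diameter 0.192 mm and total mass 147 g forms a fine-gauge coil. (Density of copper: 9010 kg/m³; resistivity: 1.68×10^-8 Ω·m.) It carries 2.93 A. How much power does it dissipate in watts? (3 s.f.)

2810 W

A = π(d/2)² = π(9.6000e-05 m)² = 2.8953e-08 m²
L = m/(density·A) = 0.147/(9010×2.8953e-08) = 563.5 m
R = ρL/A = (1.68×10^-8)(563.5)/(2.8953e-08) = 327 Ω
P = I²R = (2.93)² × 327 = 2810 W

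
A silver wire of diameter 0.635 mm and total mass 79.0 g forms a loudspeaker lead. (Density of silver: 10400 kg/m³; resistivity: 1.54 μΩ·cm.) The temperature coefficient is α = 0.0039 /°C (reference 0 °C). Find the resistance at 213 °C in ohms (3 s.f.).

ρ = 1.54 μΩ·cm = 1.54×10^-8 Ω·m
A = π(d/2)² = π(3.1750e-04 m)² = 3.1669e-07 m²
L = m/(density·A) = 0.079/(10400×3.1669e-07) = 23.99 m
R = ρL/A = (1.54×10^-8)(23.99)/(3.1669e-07) = 1.166 Ω
R(213 °C) = 1.166 × (1 + 0.0039×213) = 2.14 Ω

2.14 Ω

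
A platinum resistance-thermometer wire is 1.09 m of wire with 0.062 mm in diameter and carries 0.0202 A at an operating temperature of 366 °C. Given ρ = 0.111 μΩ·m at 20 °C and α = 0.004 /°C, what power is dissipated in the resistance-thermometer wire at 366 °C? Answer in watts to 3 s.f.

0.0390 W

ρ = 0.111 μΩ·m = 1.11×10^-7 Ω·m
A = π(d/2)² = π(3.1000e-05 m)² = 3.019e-09 m²
R₍20₎ = ρL/A = (1.11×10^-7)(1.09)/(3.019e-09) = 40.08 Ω
R₍366₎ = R₍20₎(1 + αΔT) = 40.08 × (1 + 0.004×346) = 95.54 Ω
P = I²R = (0.0202)² × 95.54 = 0.0390 W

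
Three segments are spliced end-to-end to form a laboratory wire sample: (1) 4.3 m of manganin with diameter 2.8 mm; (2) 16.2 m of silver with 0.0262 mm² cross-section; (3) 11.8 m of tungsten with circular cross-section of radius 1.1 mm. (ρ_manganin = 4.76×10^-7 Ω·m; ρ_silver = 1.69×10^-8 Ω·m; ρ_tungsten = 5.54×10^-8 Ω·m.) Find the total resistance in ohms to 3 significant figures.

Seg 1: A = π(d/2)² = π(1.4000e-03 m)² = 6.158e-06 m²
R_1 = (4.76×10^-7)(4.3)/(6.158e-06) = 0.3324 Ω
Seg 2: A = 0.0262 mm² = 2.620e-08 m²
R_2 = (1.69×10^-8)(16.2)/(2.620e-08) = 10.45 Ω
Seg 3: A = πr² = π(1.1000e-03 m)² = 3.801e-06 m²
R_3 = (5.54×10^-8)(11.8)/(3.801e-06) = 0.172 Ω
R_total = R_1 + R_2 + R_3 = 11.0 Ω

11.0 Ω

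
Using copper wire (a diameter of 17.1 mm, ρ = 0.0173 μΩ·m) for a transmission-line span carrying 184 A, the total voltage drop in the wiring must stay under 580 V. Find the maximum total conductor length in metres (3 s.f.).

ρ = 0.0173 μΩ·m = 1.73×10^-8 Ω·m
A = π(d/2)² = π(8.5500e-03 m)² = 2.297e-04 m²
L_max = V_max·A/(1·ρI) = (580)(2.297e-04)/(1.73×10^-8×184) = 41800 m

41800 m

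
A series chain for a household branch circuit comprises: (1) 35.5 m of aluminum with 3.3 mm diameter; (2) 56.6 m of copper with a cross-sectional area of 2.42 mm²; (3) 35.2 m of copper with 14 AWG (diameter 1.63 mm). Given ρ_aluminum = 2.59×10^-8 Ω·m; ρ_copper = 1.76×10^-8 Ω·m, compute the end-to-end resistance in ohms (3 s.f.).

0.816 Ω

Seg 1: A = π(d/2)² = π(1.6500e-03 m)² = 8.553e-06 m²
R_1 = (2.59×10^-8)(35.5)/(8.553e-06) = 0.1075 Ω
Seg 2: A = 2.42 mm² = 2.420e-06 m²
R_2 = (1.76×10^-8)(56.6)/(2.420e-06) = 0.4116 Ω
Seg 3: A = π(1.63/2 mm)² = π(8.1500e-04 m)² = 2.087e-06 m²
R_3 = (1.76×10^-8)(35.2)/(2.087e-06) = 0.2969 Ω
R_total = R_1 + R_2 + R_3 = 0.816 Ω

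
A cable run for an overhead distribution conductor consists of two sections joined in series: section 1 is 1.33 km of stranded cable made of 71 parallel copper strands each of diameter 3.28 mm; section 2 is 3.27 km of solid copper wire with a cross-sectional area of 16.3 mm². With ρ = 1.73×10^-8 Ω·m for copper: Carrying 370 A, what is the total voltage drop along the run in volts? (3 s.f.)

1300 V

Section 1: A_strand = π(1.6400e-03)² = 8.450e-06 m²; R₁ = ρL/(N·A_s) = (1.73×10^-8)(1330)/(71×8.450e-06) = 0.03835 Ω
Section 2: A = 16.3 mm² = 1.630e-05 m²
R₂ = (1.73×10^-8)(3270)/(1.630e-05) = 3.471 Ω
R = R₁ + R₂ = 3.509 Ω
V = IR = 370 × 3.509 = 1300 V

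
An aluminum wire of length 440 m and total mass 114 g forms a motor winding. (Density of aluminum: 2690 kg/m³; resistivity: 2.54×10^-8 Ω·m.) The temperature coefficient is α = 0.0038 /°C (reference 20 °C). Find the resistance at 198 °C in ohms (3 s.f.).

195 Ω

A = m/(density·L) = 0.114/(2690×440) = 9.6316e-08 m²
R = ρL/A = (2.54×10^-8)(440)/(9.6316e-08) = 116 Ω
R(198 °C) = 116 × (1 + 0.0038×178) = 195 Ω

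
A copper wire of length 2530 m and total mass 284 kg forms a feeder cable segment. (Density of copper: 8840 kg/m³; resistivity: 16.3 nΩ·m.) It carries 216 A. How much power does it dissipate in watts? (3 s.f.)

1.52×10^5 W

ρ = 16.3 nΩ·m = 1.63×10^-8 Ω·m
A = m/(density·L) = 284/(8840×2530) = 1.2698e-05 m²
R = ρL/A = (1.63×10^-8)(2530)/(1.2698e-05) = 3.248 Ω
P = I²R = (216)² × 3.248 = 1.52×10^5 W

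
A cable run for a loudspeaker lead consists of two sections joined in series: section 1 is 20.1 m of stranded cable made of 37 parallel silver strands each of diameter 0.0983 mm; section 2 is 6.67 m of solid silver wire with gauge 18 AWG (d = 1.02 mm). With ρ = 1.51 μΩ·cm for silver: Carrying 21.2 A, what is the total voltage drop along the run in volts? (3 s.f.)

25.5 V

ρ = 1.51 μΩ·cm = 1.51×10^-8 Ω·m
Section 1: A_strand = π(4.9150e-05)² = 7.589e-09 m²; R₁ = ρL/(N·A_s) = (1.51×10^-8)(20.1)/(37×7.589e-09) = 1.081 Ω
Section 2: A = π(1.02/2 mm)² = π(5.1000e-04 m)² = 8.171e-07 m²
R₂ = (1.51×10^-8)(6.67)/(8.171e-07) = 0.1233 Ω
R = R₁ + R₂ = 1.204 Ω
V = IR = 21.2 × 1.204 = 25.5 V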